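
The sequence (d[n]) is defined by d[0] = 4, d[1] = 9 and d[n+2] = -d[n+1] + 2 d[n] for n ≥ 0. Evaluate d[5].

59

d[2] = -9 + 2*4 = -1
d[3] = -(-1) + 2*9 = 19
d[4] = -19 + 2*(-1) = -21
d[5] = -(-21) + 2*19 = 59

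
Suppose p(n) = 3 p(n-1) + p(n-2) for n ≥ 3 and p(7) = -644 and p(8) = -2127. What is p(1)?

Rearranging, p(n-2) = p(n) - 3 p(n-1).
p(6) = -2127 - 3(-644) = -195
p(5) = -644 - 3(-195) = -59
p(4) = -195 - 3(-59) = -18
p(3) = -59 - 3(-18) = -5
p(2) = -18 - 3(-5) = -3
p(1) = -5 - 3(-3) = 4

4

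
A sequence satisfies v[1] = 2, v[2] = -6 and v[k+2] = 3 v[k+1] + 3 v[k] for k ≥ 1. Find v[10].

v[3] = 3·(-6) + 3·2 = -12
v[4] = 3·(-12) + 3·(-6) = -54
v[5] = 3·(-54) + 3·(-12) = -198
v[6] = 3·(-198) + 3·(-54) = -756
v[7] = 3·(-756) + 3·(-198) = -2862
v[8] = 3·(-2862) + 3·(-756) = -10854
v[9] = 3·(-10854) + 3·(-2862) = -41148
v[10] = 3·(-41148) + 3·(-10854) = -156006

-156006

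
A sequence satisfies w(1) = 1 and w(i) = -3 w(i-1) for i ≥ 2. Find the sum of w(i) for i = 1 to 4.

-20

w(2) = -3(1) = -3
w(3) = -3(-3) = 9
w(4) = -3(9) = -27
Sum = 1 + (-3) + 9 + (-27) = -20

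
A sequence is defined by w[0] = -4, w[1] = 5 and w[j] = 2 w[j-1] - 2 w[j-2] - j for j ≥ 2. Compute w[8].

-42

w[2] = 2·5 - 2·(-4) - 2 = 16
w[3] = 2·16 - 2·5 - 3 = 19
w[4] = 2·19 - 2·16 - 4 = 2
w[5] = 2·2 - 2·19 - 5 = -39
w[6] = 2·(-39) - 2·2 - 6 = -88
w[7] = 2·(-88) - 2·(-39) - 7 = -105
w[8] = 2·(-105) - 2·(-88) - 8 = -42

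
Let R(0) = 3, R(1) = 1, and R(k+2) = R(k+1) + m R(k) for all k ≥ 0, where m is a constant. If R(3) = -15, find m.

R(2) = 1 + 3m
R(3) = 1 + 4m
So 1 + 4m = -15, giving m = -4.

-4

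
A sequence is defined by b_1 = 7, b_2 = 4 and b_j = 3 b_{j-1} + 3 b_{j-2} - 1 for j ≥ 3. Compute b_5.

b_3 = 3·4 + 3·7 - 1 = 32
b_4 = 3·32 + 3·4 - 1 = 107
b_5 = 3·107 + 3·32 - 1 = 416

416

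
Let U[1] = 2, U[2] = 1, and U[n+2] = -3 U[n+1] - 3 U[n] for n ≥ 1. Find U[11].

1215

U[3] = -3·1 - 3·2 = -9
U[4] = -3·(-9) - 3·1 = 24
U[5] = -3·24 - 3·(-9) = -45
U[6] = -3·(-45) - 3·24 = 63
U[7] = -3·63 - 3·(-45) = -54
U[8] = -3·(-54) - 3·63 = -27
U[9] = -3·(-27) - 3·(-54) = 243
U[10] = -3·243 - 3·(-27) = -648
U[11] = -3·(-648) - 3·243 = 1215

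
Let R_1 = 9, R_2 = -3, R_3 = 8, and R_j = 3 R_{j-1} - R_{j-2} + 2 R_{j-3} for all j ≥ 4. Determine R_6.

R_4 = 3·8 - (-3) + 2·9 = 45
R_5 = 3·45 - 8 + 2·(-3) = 121
R_6 = 3·121 - 45 + 2·8 = 334

334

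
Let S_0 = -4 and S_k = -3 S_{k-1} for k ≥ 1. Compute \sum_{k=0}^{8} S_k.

-19684

S_1 = -3·(-4) = 12
S_2 = -3·12 = -36
S_3 = -3·(-36) = 108
S_4 = -3·108 = -324
S_5 = -3·(-324) = 972
S_6 = -3·972 = -2916
S_7 = -3·(-2916) = 8748
S_8 = -3·8748 = -26244
Sum = (-4) + 12 + (-36) + 108 + (-324) + 972 + (-2916) + 8748 + (-26244) = -19684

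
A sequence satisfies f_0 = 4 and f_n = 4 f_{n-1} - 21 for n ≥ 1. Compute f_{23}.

The fixed point is -21/(1 - 4) = 7, so f_n - 7 = 4(f_{n-1} - 7).
Hence f_n = -3·4^n + 7.
f_{23} = -3·4^{23} + 7 = -3·70368744177664 + 7 = -211106232532985.

-211106232532985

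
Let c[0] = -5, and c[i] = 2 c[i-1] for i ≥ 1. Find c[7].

-640

c[1] = 2·(-5) = -10
c[2] = 2·(-10) = -20
c[3] = 2·(-20) = -40
c[4] = 2·(-40) = -80
c[5] = 2·(-80) = -160
c[6] = 2·(-160) = -320
c[7] = 2·(-320) = -640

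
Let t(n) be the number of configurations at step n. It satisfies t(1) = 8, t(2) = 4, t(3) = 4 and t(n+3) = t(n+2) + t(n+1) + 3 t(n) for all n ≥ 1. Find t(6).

t(4) = 4 + 4 + 3(8) = 32
t(5) = 32 + 4 + 3(4) = 48
t(6) = 48 + 32 + 3(4) = 92

92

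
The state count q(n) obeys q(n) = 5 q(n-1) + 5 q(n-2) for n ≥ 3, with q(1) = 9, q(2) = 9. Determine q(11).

q(3) = 5·9 + 5·9 = 90
q(4) = 5·90 + 5·9 = 495
q(5) = 5·495 + 5·90 = 2925
q(6) = 5·2925 + 5·495 = 17100
q(7) = 5·17100 + 5·2925 = 100125
q(8) = 5·100125 + 5·17100 = 586125
q(9) = 5·586125 + 5·100125 = 3431250
q(10) = 5·3431250 + 5·586125 = 20086875
q(11) = 5·20086875 + 5·3431250 = 117590625

117590625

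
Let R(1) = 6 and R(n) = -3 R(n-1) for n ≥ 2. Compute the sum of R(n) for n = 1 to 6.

-1092

R(2) = -3(6) = -18
R(3) = -3(-18) = 54
R(4) = -3(54) = -162
R(5) = -3(-162) = 486
R(6) = -3(486) = -1458
Sum = 6 + (-18) + 54 + (-162) + 486 + (-1458) = -1092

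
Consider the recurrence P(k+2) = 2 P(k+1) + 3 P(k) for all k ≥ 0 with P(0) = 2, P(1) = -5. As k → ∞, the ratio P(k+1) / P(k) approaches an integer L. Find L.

The characteristic equation is r^2 - 2r - 3 = 0, which factors as (r - 3)(r + 1) = 0.
So the roots are 3 and -1. Since |3| > |-1| and the coefficient of 3^k is non-zero, the ratio tends to 3.

3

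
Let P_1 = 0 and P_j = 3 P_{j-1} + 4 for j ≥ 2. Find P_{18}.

The fixed point is 4/(1 - 3) = -2, so P_j + 2 = 3(P_{j-1} + 2).
Hence P_j = 2·3^{j-1} - 2.
P_{18} = 2·3^{17} - 2 = 2·129140163 - 2 = 258280324.

258280324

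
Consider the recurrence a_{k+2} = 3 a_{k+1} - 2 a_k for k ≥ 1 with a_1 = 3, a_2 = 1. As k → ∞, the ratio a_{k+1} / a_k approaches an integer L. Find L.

2

The characteristic equation is r^2 - 3r + 2 = 0, which factors as (r - 2)(r - 1) = 0.
So the roots are 2 and 1. Since |2| > |1| and the coefficient of 2^k is non-zero, the ratio tends to 2.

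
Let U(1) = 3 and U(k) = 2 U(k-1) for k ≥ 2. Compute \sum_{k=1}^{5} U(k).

93

U(2) = 2*3 = 6
U(3) = 2*6 = 12
U(4) = 2*12 = 24
U(5) = 2*24 = 48
Sum = 3 + 6 + 12 + 24 + 48 = 93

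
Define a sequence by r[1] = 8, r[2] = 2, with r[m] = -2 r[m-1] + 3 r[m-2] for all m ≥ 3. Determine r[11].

88580

r[3] = -2(2) + 3(8) = 20
r[4] = -2(20) + 3(2) = -34
r[5] = -2(-34) + 3(20) = 128
r[6] = -2(128) + 3(-34) = -358
r[7] = -2(-358) + 3(128) = 1100
r[8] = -2(1100) + 3(-358) = -3274
r[9] = -2(-3274) + 3(1100) = 9848
r[10] = -2(9848) + 3(-3274) = -29518
r[11] = -2(-29518) + 3(9848) = 88580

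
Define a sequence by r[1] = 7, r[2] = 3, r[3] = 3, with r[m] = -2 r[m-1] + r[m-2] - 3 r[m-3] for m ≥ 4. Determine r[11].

19668

r[4] = -2·3 + 3 - 3·7 = -24
r[5] = -2·(-24) + 3 - 3·3 = 42
r[6] = -2·42 + (-24) - 3·3 = -117
r[7] = -2·(-117) + 42 - 3·(-24) = 348
r[8] = -2·348 + (-117) - 3·42 = -939
r[9] = -2·(-939) + 348 - 3·(-117) = 2577
r[10] = -2·2577 + (-939) - 3·348 = -7137
r[11] = -2·(-7137) + 2577 - 3·(-939) = 19668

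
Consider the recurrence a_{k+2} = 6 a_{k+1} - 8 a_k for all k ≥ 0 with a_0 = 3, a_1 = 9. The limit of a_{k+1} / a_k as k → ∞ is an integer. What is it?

The characteristic equation is r^2 - 6r + 8 = 0, which factors as (r - 4)(r - 2) = 0.
So the roots are 4 and 2. Since |4| > |2| and the coefficient of 4^k is non-zero, the ratio tends to 4.

4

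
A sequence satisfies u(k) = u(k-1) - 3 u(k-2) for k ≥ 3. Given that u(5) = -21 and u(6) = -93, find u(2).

Rearranging, u(k-2) = (u(k) - u(k-1)) / -3.
u(4) = (-93 - (-21)) / -3 = -72/-3 = 24
u(3) = (-21 - 24) / -3 = -45/-3 = 15
u(2) = (24 - 15) / -3 = 9/-3 = -3

-3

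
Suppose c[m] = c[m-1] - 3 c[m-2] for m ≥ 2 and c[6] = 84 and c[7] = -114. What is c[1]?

Rearranging, c[m-2] = (c[m] - c[m-1]) / -3.
c[5] = (-114 - 84) / -3 = -198/-3 = 66
c[4] = (84 - 66) / -3 = 18/-3 = -6
c[3] = (66 - (-6)) / -3 = 72/-3 = -24
c[2] = (-6 - (-24)) / -3 = 18/-3 = -6
c[1] = (-24 - (-6)) / -3 = -18/-3 = 6

6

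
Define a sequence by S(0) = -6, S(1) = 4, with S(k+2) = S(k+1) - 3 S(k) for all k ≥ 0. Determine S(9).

-926

S(2) = 4 - 3*(-6) = 22
S(3) = 22 - 3*4 = 10
S(4) = 10 - 3*22 = -56
S(5) = (-56) - 3*10 = -86
S(6) = (-86) - 3*(-56) = 82
S(7) = 82 - 3*(-86) = 340
S(8) = 340 - 3*82 = 94
S(9) = 94 - 3*340 = -926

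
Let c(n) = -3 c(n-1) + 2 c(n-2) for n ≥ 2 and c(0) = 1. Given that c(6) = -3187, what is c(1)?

7

Let c(1) = z.
c(2) = 2 - 3z
c(3) = -6 + 11z
c(4) = 22 - 39z
c(5) = -78 + 139z
c(6) = 278 - 495z
So 278 - 495z = -3187, giving z = 7.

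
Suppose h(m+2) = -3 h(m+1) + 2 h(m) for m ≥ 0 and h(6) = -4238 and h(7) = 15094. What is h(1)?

Rearranging, h(m-2) = (h(m) + 3 h(m-1)) / 2.
h(5) = (15094 + 3(-4238)) / 2 = 2380/2 = 1190
h(4) = (-4238 + 3(1190)) / 2 = -668/2 = -334
h(3) = (1190 + 3(-334)) / 2 = 188/2 = 94
h(2) = (-334 + 3(94)) / 2 = -52/2 = -26
h(1) = (94 + 3(-26)) / 2 = 16/2 = 8

8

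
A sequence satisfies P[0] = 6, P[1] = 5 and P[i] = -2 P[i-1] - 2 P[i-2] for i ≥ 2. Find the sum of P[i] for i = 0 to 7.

P[2] = -2(5) - 2(6) = -22
P[3] = -2(-22) - 2(5) = 34
P[4] = -2(34) - 2(-22) = -24
P[5] = -2(-24) - 2(34) = -20
P[6] = -2(-20) - 2(-24) = 88
P[7] = -2(88) - 2(-20) = -136
Sum = 6 + 5 + (-22) + 34 + (-24) + (-20) + 88 + (-136) = -69

-69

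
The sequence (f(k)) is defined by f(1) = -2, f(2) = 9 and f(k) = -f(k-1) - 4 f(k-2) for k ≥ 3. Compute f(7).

f(3) = -9 - 4·(-2) = -1
f(4) = -(-1) - 4·9 = -35
f(5) = -(-35) - 4·(-1) = 39
f(6) = -39 - 4·(-35) = 101
f(7) = -101 - 4·39 = -257

-257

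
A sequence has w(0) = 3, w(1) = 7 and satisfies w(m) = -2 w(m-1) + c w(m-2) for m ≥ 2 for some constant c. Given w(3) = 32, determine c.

4

w(2) = -14 + 3c
w(3) = 28 + c
So 28 + c = 32, giving c = 4.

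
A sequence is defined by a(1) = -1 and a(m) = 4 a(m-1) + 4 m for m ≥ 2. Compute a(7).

a(2) = 4·(-1) + 8 = 4
a(3) = 4·4 + 12 = 28
a(4) = 4·28 + 16 = 128
a(5) = 4·128 + 20 = 532
a(6) = 4·532 + 24 = 2152
a(7) = 4·2152 + 28 = 8636

8636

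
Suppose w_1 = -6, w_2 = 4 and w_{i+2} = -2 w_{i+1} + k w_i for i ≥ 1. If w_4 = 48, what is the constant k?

2

w_3 = -8 - 6k
w_4 = 16 + 16k
So 16 + 16k = 48, giving k = 2.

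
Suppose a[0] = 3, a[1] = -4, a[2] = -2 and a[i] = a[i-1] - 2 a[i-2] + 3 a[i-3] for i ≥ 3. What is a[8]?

a[3] = (-2) - 2*(-4) + 3*3 = 15
a[4] = 15 - 2*(-2) + 3*(-4) = 7
a[5] = 7 - 2*15 + 3*(-2) = -29
a[6] = (-29) - 2*7 + 3*15 = 2
a[7] = 2 - 2*(-29) + 3*7 = 81
a[8] = 81 - 2*2 + 3*(-29) = -10

-10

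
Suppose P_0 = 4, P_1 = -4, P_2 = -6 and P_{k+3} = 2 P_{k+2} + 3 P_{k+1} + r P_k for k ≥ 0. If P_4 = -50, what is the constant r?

P_3 = -24 + 4r
P_4 = -66 + 4r
So -66 + 4r = -50, giving r = 4.

4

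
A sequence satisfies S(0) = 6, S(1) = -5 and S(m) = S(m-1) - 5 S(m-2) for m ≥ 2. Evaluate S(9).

9790

S(2) = (-5) - 5·6 = -35
S(3) = (-35) - 5·(-5) = -10
S(4) = (-10) - 5·(-35) = 165
S(5) = 165 - 5·(-10) = 215
S(6) = 215 - 5·165 = -610
S(7) = (-610) - 5·215 = -1685
S(8) = (-1685) - 5·(-610) = 1365
S(9) = 1365 - 5·(-1685) = 9790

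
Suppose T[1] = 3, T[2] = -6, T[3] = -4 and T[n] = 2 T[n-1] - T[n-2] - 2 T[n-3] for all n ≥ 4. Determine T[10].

-16

T[4] = 2*(-4) - (-6) - 2*3 = -8
T[5] = 2*(-8) - (-4) - 2*(-6) = 0
T[6] = 2*0 - (-8) - 2*(-4) = 16
T[7] = 2*16 - 0 - 2*(-8) = 48
T[8] = 2*48 - 16 - 2*0 = 80
T[9] = 2*80 - 48 - 2*16 = 80
T[10] = 2*80 - 80 - 2*48 = -16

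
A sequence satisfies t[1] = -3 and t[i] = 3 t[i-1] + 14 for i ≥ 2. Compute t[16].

57395621

The fixed point is 14/(1 - 3) = -7, so t[i] + 7 = 3(t[i-1] + 7).
Hence t[i] = 4·3^{i-1} - 7.
t[16] = 4·3^{15} - 7 = 4·14348907 - 7 = 57395621.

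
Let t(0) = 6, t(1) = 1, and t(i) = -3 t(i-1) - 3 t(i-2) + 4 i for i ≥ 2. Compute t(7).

t(2) = -3*1 - 3*6 + 8 = -13
t(3) = -3*(-13) - 3*1 + 12 = 48
t(4) = -3*48 - 3*(-13) + 16 = -89
t(5) = -3*(-89) - 3*48 + 20 = 143
t(6) = -3*143 - 3*(-89) + 24 = -138
t(7) = -3*(-138) - 3*143 + 28 = 13

13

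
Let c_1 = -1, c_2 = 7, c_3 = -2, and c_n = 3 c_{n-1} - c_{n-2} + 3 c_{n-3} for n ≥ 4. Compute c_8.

c_4 = 3·(-2) - 7 + 3·(-1) = -16
c_5 = 3·(-16) - (-2) + 3·7 = -25
c_6 = 3·(-25) - (-16) + 3·(-2) = -65
c_7 = 3·(-65) - (-25) + 3·(-16) = -218
c_8 = 3·(-218) - (-65) + 3·(-25) = -664

-664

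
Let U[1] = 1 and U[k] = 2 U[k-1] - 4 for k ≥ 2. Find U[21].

The fixed point is -4/(1 - 2) = 4, so U[k] - 4 = 2(U[k-1] - 4).
Hence U[k] = -3·2^{k-1} + 4.
U[21] = -3·2^{20} + 4 = -3·1048576 + 4 = -3145724.

-3145724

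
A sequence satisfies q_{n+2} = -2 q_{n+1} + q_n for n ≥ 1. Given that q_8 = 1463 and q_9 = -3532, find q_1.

Rearranging, q_{n-2} = q_n + 2 q_{n-1}.
q_7 = -3532 + 2*1463 = -606
q_6 = 1463 + 2*(-606) = 251
q_5 = -606 + 2*251 = -104
q_4 = 251 + 2*(-104) = 43
q_3 = -104 + 2*43 = -18
q_2 = 43 + 2*(-18) = 7
q_1 = -18 + 2*7 = -4

-4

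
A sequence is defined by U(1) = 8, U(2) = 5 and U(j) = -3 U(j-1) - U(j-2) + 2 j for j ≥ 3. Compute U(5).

U(3) = -3(5) - 8 + 6 = -17
U(4) = -3(-17) - 5 + 8 = 54
U(5) = -3(54) - (-17) + 10 = -135

-135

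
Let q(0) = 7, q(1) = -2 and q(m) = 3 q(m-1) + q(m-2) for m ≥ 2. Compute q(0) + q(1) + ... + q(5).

q(2) = 3·(-2) + 7 = 1
q(3) = 3·1 + (-2) = 1
q(4) = 3·1 + 1 = 4
q(5) = 3·4 + 1 = 13
Sum = 7 + (-2) + 1 + 1 + 4 + 13 = 24

24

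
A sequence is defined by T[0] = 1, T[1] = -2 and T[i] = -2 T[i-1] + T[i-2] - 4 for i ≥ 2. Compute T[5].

T[2] = -2·(-2) + 1 - 4 = 1
T[3] = -2·1 + (-2) - 4 = -8
T[4] = -2·(-8) + 1 - 4 = 13
T[5] = -2·13 + (-8) - 4 = -38

-38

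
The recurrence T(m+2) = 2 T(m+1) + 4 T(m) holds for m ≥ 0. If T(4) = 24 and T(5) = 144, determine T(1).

Rearranging, T(m-2) = (T(m) - 2 T(m-1)) / 4.
T(3) = (144 - 2·24) / 4 = 96/4 = 24
T(2) = (24 - 2·24) / 4 = -24/4 = -6
T(1) = (24 - 2·(-6)) / 4 = 36/4 = 9

9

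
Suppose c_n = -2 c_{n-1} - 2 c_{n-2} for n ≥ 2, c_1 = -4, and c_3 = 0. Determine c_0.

2

Let c_0 = x.
c_2 = 8 - 2x
c_3 = -8 + 4x
So -8 + 4x = 0, giving x = 2.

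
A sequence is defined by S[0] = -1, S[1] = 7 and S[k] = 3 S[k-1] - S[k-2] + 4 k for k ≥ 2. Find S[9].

S[2] = 3·7 - (-1) + 8 = 30
S[3] = 3·30 - 7 + 12 = 95
S[4] = 3·95 - 30 + 16 = 271
S[5] = 3·271 - 95 + 20 = 738
S[6] = 3·738 - 271 + 24 = 1967
S[7] = 3·1967 - 738 + 28 = 5191
S[8] = 3·5191 - 1967 + 32 = 13638
S[9] = 3·13638 - 5191 + 36 = 35759

35759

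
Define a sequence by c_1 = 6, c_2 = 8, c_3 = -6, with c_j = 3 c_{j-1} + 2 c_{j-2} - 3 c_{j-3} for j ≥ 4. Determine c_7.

-1062

c_4 = 3(-6) + 2(8) - 3(6) = -20
c_5 = 3(-20) + 2(-6) - 3(8) = -96
c_6 = 3(-96) + 2(-20) - 3(-6) = -310
c_7 = 3(-310) + 2(-96) - 3(-20) = -1062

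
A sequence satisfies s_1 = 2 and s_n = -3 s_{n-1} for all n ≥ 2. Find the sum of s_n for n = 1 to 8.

s_2 = -3*2 = -6
s_3 = -3*(-6) = 18
s_4 = -3*18 = -54
s_5 = -3*(-54) = 162
s_6 = -3*162 = -486
s_7 = -3*(-486) = 1458
s_8 = -3*1458 = -4374
Sum = 2 + (-6) + 18 + (-54) + 162 + (-486) + 1458 + (-4374) = -3280

-3280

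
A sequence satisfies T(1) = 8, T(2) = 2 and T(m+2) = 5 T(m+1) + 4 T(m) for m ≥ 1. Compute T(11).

T(3) = 5*2 + 4*8 = 42
T(4) = 5*42 + 4*2 = 218
T(5) = 5*218 + 4*42 = 1258
T(6) = 5*1258 + 4*218 = 7162
T(7) = 5*7162 + 4*1258 = 40842
T(8) = 5*40842 + 4*7162 = 232858
T(9) = 5*232858 + 4*40842 = 1327658
T(10) = 5*1327658 + 4*232858 = 7569722
T(11) = 5*7569722 + 4*1327658 = 43159242

43159242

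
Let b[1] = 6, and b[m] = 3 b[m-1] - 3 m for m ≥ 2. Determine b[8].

b[2] = 3·6 - 6 = 12
b[3] = 3·12 - 9 = 27
b[4] = 3·27 - 12 = 69
b[5] = 3·69 - 15 = 192
b[6] = 3·192 - 18 = 558
b[7] = 3·558 - 21 = 1653
b[8] = 3·1653 - 24 = 4935

4935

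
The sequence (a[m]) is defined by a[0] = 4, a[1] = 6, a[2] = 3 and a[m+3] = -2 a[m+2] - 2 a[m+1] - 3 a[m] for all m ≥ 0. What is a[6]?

60

a[3] = -2·3 - 2·6 - 3·4 = -30
a[4] = -2·(-30) - 2·3 - 3·6 = 36
a[5] = -2·36 - 2·(-30) - 3·3 = -21
a[6] = -2·(-21) - 2·36 - 3·(-30) = 60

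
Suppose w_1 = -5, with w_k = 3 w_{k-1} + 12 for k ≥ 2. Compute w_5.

w_2 = 3(-5) + 12 = -3
w_3 = 3(-3) + 12 = 3
w_4 = 3(3) + 12 = 21
w_5 = 3(21) + 12 = 75

75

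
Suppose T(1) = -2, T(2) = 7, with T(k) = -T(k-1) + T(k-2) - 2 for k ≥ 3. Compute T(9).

-191

T(3) = -7 + (-2) - 2 = -11
T(4) = -(-11) + 7 - 2 = 16
T(5) = -16 + (-11) - 2 = -29
T(6) = -(-29) + 16 - 2 = 43
T(7) = -43 + (-29) - 2 = -74
T(8) = -(-74) + 43 - 2 = 115
T(9) = -115 + (-74) - 2 = -191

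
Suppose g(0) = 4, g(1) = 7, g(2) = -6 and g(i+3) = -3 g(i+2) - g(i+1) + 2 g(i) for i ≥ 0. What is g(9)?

g(3) = -3(-6) - 7 + 2(4) = 19
g(4) = -3(19) - (-6) + 2(7) = -37
g(5) = -3(-37) - 19 + 2(-6) = 80
g(6) = -3(80) - (-37) + 2(19) = -165
g(7) = -3(-165) - 80 + 2(-37) = 341
g(8) = -3(341) - (-165) + 2(80) = -698
g(9) = -3(-698) - 341 + 2(-165) = 1423

1423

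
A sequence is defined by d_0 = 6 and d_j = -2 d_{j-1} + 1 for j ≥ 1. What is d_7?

d_1 = -2*6 + 1 = -11
d_2 = -2*(-11) + 1 = 23
d_3 = -2*23 + 1 = -45
d_4 = -2*(-45) + 1 = 91
d_5 = -2*91 + 1 = -181
d_6 = -2*(-181) + 1 = 363
d_7 = -2*363 + 1 = -725

-725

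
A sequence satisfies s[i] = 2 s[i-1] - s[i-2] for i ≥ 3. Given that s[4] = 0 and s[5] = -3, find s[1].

9

Rearranging, s[i-2] = -(s[i] - 2 s[i-1]).
s[3] = -(-3 - 2·0) = 3
s[2] = -(0 - 2·3) = 6
s[1] = -(3 - 2·6) = 9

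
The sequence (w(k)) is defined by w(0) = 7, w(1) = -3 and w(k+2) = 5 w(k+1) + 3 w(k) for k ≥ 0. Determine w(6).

3759

w(2) = 5*(-3) + 3*7 = 6
w(3) = 5*6 + 3*(-3) = 21
w(4) = 5*21 + 3*6 = 123
w(5) = 5*123 + 3*21 = 678
w(6) = 5*678 + 3*123 = 3759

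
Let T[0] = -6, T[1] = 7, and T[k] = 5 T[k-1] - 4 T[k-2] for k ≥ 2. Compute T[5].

4427

T[2] = 5(7) - 4(-6) = 59
T[3] = 5(59) - 4(7) = 267
T[4] = 5(267) - 4(59) = 1099
T[5] = 5(1099) - 4(267) = 4427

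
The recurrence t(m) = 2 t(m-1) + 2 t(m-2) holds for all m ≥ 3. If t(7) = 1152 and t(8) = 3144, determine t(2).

Rearranging, t(m-2) = (t(m) - 2 t(m-1)) / 2.
t(6) = (3144 - 2·1152) / 2 = 840/2 = 420
t(5) = (1152 - 2·420) / 2 = 312/2 = 156
t(4) = (420 - 2·156) / 2 = 108/2 = 54
t(3) = (156 - 2·54) / 2 = 48/2 = 24
t(2) = (54 - 2·24) / 2 = 6/2 = 3

3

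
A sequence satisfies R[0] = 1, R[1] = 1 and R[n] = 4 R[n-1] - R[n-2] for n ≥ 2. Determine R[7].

R[2] = 4*1 - 1 = 3
R[3] = 4*3 - 1 = 11
R[4] = 4*11 - 3 = 41
R[5] = 4*41 - 11 = 153
R[6] = 4*153 - 41 = 571
R[7] = 4*571 - 153 = 2131

2131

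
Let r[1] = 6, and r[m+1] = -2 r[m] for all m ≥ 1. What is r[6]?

-192

r[2] = -2(6) = -12
r[3] = -2(-12) = 24
r[4] = -2(24) = -48
r[5] = -2(-48) = 96
r[6] = -2(96) = -192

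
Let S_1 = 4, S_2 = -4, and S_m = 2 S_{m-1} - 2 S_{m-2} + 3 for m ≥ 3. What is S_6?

31

S_3 = 2·(-4) - 2·4 + 3 = -13
S_4 = 2·(-13) - 2·(-4) + 3 = -15
S_5 = 2·(-15) - 2·(-13) + 3 = -1
S_6 = 2·(-1) - 2·(-15) + 3 = 31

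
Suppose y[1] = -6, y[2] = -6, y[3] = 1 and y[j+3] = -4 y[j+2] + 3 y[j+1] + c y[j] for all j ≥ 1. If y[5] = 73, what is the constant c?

-1

y[4] = -22 - 6c
y[5] = 91 + 18c
So 91 + 18c = 73, giving c = -1.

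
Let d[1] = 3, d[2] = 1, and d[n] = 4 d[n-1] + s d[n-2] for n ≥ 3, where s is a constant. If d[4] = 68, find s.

d[3] = 4 + 3s
d[4] = 16 + 13s
So 16 + 13s = 68, giving s = 4.

4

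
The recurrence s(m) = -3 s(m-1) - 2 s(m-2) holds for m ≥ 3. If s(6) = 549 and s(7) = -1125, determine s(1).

9

Rearranging, s(m-2) = (s(m) + 3 s(m-1)) / -2.
s(5) = (-1125 + 3(549)) / -2 = 522/-2 = -261
s(4) = (549 + 3(-261)) / -2 = -234/-2 = 117
s(3) = (-261 + 3(117)) / -2 = 90/-2 = -45
s(2) = (117 + 3(-45)) / -2 = -18/-2 = 9
s(1) = (-45 + 3(9)) / -2 = -18/-2 = 9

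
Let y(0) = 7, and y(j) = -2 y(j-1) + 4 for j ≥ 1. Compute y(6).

364

y(1) = -2*7 + 4 = -10
y(2) = -2*(-10) + 4 = 24
y(3) = -2*24 + 4 = -44
y(4) = -2*(-44) + 4 = 92
y(5) = -2*92 + 4 = -180
y(6) = -2*(-180) + 4 = 364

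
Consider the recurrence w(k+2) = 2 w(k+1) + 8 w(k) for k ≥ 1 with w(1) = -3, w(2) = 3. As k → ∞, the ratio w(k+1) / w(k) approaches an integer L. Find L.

4

The characteristic equation is r^2 - 2r - 8 = 0, which factors as (r - 4)(r + 2) = 0.
So the roots are 4 and -2. Since |4| > |-2| and the coefficient of 4^k is non-zero, the ratio tends to 4.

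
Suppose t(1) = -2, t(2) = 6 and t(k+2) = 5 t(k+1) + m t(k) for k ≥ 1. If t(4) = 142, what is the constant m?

2

t(3) = 30 - 2m
t(4) = 150 - 4m
So 150 - 4m = 142, giving m = 2.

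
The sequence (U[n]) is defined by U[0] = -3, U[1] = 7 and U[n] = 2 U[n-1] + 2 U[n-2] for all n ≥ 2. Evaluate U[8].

4304

U[2] = 2(7) + 2(-3) = 8
U[3] = 2(8) + 2(7) = 30
U[4] = 2(30) + 2(8) = 76
U[5] = 2(76) + 2(30) = 212
U[6] = 2(212) + 2(76) = 576
U[7] = 2(576) + 2(212) = 1576
U[8] = 2(1576) + 2(576) = 4304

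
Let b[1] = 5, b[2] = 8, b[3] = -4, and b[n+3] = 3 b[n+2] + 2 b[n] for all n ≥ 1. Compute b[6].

22

b[4] = 3(-4) + 2(5) = -2
b[5] = 3(-2) + 2(8) = 10
b[6] = 3(10) + 2(-4) = 22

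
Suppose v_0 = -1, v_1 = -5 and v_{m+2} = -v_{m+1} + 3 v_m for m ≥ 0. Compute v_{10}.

4271

v_2 = -(-5) + 3*(-1) = 2
v_3 = -2 + 3*(-5) = -17
v_4 = -(-17) + 3*2 = 23
v_5 = -23 + 3*(-17) = -74
v_6 = -(-74) + 3*23 = 143
v_7 = -143 + 3*(-74) = -365
v_8 = -(-365) + 3*143 = 794
v_9 = -794 + 3*(-365) = -1889
v_{10} = -(-1889) + 3*794 = 4271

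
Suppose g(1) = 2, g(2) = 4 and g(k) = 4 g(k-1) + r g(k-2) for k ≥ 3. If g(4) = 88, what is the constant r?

g(3) = 16 + 2r
g(4) = 64 + 12r
So 64 + 12r = 88, giving r = 2.

2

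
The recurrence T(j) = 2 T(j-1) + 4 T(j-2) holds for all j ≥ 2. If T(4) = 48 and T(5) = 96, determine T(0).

6

Rearranging, T(j-2) = (T(j) - 2 T(j-1)) / 4.
T(3) = (96 - 2·48) / 4 = 0/4 = 0
T(2) = (48 - 2·0) / 4 = 48/4 = 12
T(1) = (0 - 2·12) / 4 = -24/4 = -6
T(0) = (12 - 2·(-6)) / 4 = 24/4 = 6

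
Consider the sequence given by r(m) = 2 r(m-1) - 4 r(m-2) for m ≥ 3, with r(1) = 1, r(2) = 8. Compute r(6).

r(3) = 2·8 - 4·1 = 12
r(4) = 2·12 - 4·8 = -8
r(5) = 2·(-8) - 4·12 = -64
r(6) = 2·(-64) - 4·(-8) = -96

-96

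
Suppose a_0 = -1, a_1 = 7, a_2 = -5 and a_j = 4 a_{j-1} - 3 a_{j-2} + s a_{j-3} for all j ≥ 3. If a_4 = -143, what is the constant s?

2

a_3 = -41 - s
a_4 = -149 + 3s
So -149 + 3s = -143, giving s = 2.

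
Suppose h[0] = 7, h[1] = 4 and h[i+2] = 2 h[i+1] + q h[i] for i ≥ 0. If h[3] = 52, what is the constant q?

2

h[2] = 8 + 7q
h[3] = 16 + 18q
So 16 + 18q = 52, giving q = 2.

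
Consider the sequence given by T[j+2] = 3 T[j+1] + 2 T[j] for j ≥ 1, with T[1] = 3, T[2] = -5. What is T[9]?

-20817

T[3] = 3(-5) + 2(3) = -9
T[4] = 3(-9) + 2(-5) = -37
T[5] = 3(-37) + 2(-9) = -129
T[6] = 3(-129) + 2(-37) = -461
T[7] = 3(-461) + 2(-129) = -1641
T[8] = 3(-1641) + 2(-461) = -5845
T[9] = 3(-5845) + 2(-1641) = -20817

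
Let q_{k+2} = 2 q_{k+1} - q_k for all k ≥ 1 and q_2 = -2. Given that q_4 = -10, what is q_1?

Let q_1 = x.
q_3 = -4 - x
q_4 = -6 - 2x
So -6 - 2x = -10, giving x = 2.

2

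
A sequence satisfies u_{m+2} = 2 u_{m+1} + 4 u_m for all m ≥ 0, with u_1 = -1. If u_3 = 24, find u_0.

4

Let u_0 = y.
u_2 = -2 + 4y
u_3 = -8 + 8y
So -8 + 8y = 24, giving y = 4.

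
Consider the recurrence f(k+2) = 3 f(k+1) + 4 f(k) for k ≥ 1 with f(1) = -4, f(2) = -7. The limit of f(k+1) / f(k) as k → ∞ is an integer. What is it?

The characteristic equation is r^2 - 3r - 4 = 0, which factors as (r - 4)(r + 1) = 0.
So the roots are 4 and -1. Since |4| > |-1| and the coefficient of 4^k is non-zero, the ratio tends to 4.

4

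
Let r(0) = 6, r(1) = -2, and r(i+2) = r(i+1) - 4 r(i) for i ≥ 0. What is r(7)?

r(2) = (-2) - 4(6) = -26
r(3) = (-26) - 4(-2) = -18
r(4) = (-18) - 4(-26) = 86
r(5) = 86 - 4(-18) = 158
r(6) = 158 - 4(86) = -186
r(7) = (-186) - 4(158) = -818

-818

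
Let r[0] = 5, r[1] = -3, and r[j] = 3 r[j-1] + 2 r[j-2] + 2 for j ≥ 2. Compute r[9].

13161

r[2] = 3(-3) + 2(5) + 2 = 3
r[3] = 3(3) + 2(-3) + 2 = 5
r[4] = 3(5) + 2(3) + 2 = 23
r[5] = 3(23) + 2(5) + 2 = 81
r[6] = 3(81) + 2(23) + 2 = 291
r[7] = 3(291) + 2(81) + 2 = 1037
r[8] = 3(1037) + 2(291) + 2 = 3695
r[9] = 3(3695) + 2(1037) + 2 = 13161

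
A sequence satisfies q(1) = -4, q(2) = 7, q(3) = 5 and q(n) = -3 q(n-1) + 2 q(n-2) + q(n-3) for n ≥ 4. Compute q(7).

362

q(4) = -3·5 + 2·7 + (-4) = -5
q(5) = -3·(-5) + 2·5 + 7 = 32
q(6) = -3·32 + 2·(-5) + 5 = -101
q(7) = -3·(-101) + 2·32 + (-5) = 362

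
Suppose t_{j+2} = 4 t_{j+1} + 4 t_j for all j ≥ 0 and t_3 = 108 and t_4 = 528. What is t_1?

3

Rearranging, t_{j-2} = (t_j - 4 t_{j-1}) / 4.
t_2 = (528 - 4·108) / 4 = 96/4 = 24
t_1 = (108 - 4·24) / 4 = 12/4 = 3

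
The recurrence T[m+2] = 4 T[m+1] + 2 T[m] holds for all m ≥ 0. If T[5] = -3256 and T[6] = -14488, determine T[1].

-6

Rearranging, T[m-2] = (T[m] - 4 T[m-1]) / 2.
T[4] = (-14488 - 4(-3256)) / 2 = -1464/2 = -732
T[3] = (-3256 - 4(-732)) / 2 = -328/2 = -164
T[2] = (-732 - 4(-164)) / 2 = -76/2 = -38
T[1] = (-164 - 4(-38)) / 2 = -12/2 = -6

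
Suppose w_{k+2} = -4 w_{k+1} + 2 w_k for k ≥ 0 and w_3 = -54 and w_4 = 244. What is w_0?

9

Rearranging, w_{k-2} = (w_k + 4 w_{k-1}) / 2.
w_2 = (244 + 4·(-54)) / 2 = 28/2 = 14
w_1 = (-54 + 4·14) / 2 = 2/2 = 1
w_0 = (14 + 4·1) / 2 = 18/2 = 9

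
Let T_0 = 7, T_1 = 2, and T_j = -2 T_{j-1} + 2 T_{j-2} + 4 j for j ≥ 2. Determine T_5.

T_2 = -2*2 + 2*7 + 8 = 18
T_3 = -2*18 + 2*2 + 12 = -20
T_4 = -2*(-20) + 2*18 + 16 = 92
T_5 = -2*92 + 2*(-20) + 20 = -204

-204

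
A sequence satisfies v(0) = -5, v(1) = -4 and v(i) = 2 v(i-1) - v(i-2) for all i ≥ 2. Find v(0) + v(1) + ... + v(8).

-9

v(2) = 2·(-4) - (-5) = -3
v(3) = 2·(-3) - (-4) = -2
v(4) = 2·(-2) - (-3) = -1
v(5) = 2·(-1) - (-2) = 0
v(6) = 2·0 - (-1) = 1
v(7) = 2·1 - 0 = 2
v(8) = 2·2 - 1 = 3
Sum = (-5) + (-4) + (-3) + (-2) + (-1) + 0 + 1 + 2 + 3 = -9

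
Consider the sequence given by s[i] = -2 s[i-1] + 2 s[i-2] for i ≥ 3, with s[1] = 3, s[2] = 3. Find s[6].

36

s[3] = -2(3) + 2(3) = 0
s[4] = -2(0) + 2(3) = 6
s[5] = -2(6) + 2(0) = -12
s[6] = -2(-12) + 2(6) = 36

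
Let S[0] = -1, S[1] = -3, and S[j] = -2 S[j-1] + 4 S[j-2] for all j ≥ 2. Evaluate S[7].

S[2] = -2*(-3) + 4*(-1) = 2
S[3] = -2*2 + 4*(-3) = -16
S[4] = -2*(-16) + 4*2 = 40
S[5] = -2*40 + 4*(-16) = -144
S[6] = -2*(-144) + 4*40 = 448
S[7] = -2*448 + 4*(-144) = -1472

-1472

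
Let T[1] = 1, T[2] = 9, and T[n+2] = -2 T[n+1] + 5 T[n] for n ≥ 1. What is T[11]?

-367533

T[3] = -2·9 + 5·1 = -13
T[4] = -2·(-13) + 5·9 = 71
T[5] = -2·71 + 5·(-13) = -207
T[6] = -2·(-207) + 5·71 = 769
T[7] = -2·769 + 5·(-207) = -2573
T[8] = -2·(-2573) + 5·769 = 8991
T[9] = -2·8991 + 5·(-2573) = -30847
T[10] = -2·(-30847) + 5·8991 = 106649
T[11] = -2·106649 + 5·(-30847) = -367533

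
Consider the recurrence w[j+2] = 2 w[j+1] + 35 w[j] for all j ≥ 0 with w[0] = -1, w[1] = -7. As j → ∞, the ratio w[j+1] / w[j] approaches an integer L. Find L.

7

The characteristic equation is r^2 - 2r - 35 = 0, which factors as (r - 7)(r + 5) = 0.
So the roots are 7 and -5. Since |7| > |-5| and the coefficient of 7^j is non-zero, the ratio tends to 7.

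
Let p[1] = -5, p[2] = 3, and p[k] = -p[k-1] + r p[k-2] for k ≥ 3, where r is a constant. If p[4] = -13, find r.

-2

p[3] = -3 - 5r
p[4] = 3 + 8r
So 3 + 8r = -13, giving r = -2.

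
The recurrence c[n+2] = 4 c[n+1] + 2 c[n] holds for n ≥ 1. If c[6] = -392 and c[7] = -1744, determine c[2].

Rearranging, c[n-2] = (c[n] - 4 c[n-1]) / 2.
c[5] = (-1744 - 4*(-392)) / 2 = -176/2 = -88
c[4] = (-392 - 4*(-88)) / 2 = -40/2 = -20
c[3] = (-88 - 4*(-20)) / 2 = -8/2 = -4
c[2] = (-20 - 4*(-4)) / 2 = -4/2 = -2

-2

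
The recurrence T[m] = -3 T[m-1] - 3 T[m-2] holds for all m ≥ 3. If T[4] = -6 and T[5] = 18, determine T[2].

2

Rearranging, T[m-2] = (T[m] + 3 T[m-1]) / -3.
T[3] = (18 + 3(-6)) / -3 = 0/-3 = 0
T[2] = (-6 + 3(0)) / -3 = -6/-3 = 2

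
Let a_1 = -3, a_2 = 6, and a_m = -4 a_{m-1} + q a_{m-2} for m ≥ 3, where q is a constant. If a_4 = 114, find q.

a_3 = -24 - 3q
a_4 = 96 + 18q
So 96 + 18q = 114, giving q = 1.

1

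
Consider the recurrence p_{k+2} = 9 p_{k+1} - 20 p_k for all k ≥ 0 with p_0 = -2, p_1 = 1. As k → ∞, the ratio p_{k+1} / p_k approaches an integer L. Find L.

The characteristic equation is r^2 - 9r + 20 = 0, which factors as (r - 5)(r - 4) = 0.
So the roots are 5 and 4. Since |5| > |4| and the coefficient of 5^k is non-zero, the ratio tends to 5.

5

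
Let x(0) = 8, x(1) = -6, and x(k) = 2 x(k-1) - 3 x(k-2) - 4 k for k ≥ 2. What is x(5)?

130

x(2) = 2*(-6) - 3*8 - 8 = -44
x(3) = 2*(-44) - 3*(-6) - 12 = -82
x(4) = 2*(-82) - 3*(-44) - 16 = -48
x(5) = 2*(-48) - 3*(-82) - 20 = 130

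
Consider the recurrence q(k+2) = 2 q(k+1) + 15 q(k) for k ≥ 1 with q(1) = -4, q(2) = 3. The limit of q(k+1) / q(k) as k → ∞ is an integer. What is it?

The characteristic equation is r^2 - 2r - 15 = 0, which factors as (r - 5)(r + 3) = 0.
So the roots are 5 and -3. Since |5| > |-3| and the coefficient of 5^k is non-zero, the ratio tends to 5.

5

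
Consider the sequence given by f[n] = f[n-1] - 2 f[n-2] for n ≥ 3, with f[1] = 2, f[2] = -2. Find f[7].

f[3] = (-2) - 2·2 = -6
f[4] = (-6) - 2·(-2) = -2
f[5] = (-2) - 2·(-6) = 10
f[6] = 10 - 2·(-2) = 14
f[7] = 14 - 2·10 = -6

-6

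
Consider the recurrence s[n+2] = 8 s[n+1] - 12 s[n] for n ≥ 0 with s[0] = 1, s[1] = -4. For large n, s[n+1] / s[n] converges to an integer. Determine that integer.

The characteristic equation is r^2 - 8r + 12 = 0, which factors as (r - 6)(r - 2) = 0.
So the roots are 6 and 2. Since |6| > |2| and the coefficient of 6^n is non-zero, the ratio tends to 6.

6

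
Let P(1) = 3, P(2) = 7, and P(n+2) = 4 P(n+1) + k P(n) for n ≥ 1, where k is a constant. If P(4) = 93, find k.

-1

P(3) = 28 + 3k
P(4) = 112 + 19k
So 112 + 19k = 93, giving k = -1.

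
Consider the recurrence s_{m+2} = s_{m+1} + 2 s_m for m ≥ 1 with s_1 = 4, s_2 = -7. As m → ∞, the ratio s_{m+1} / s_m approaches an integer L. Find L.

2

The characteristic equation is r^2 - r - 2 = 0, which factors as (r - 2)(r + 1) = 0.
So the roots are 2 and -1. Since |2| > |-1| and the coefficient of 2^m is non-zero, the ratio tends to 2.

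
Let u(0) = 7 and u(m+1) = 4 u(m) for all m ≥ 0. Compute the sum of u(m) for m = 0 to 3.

u(1) = 4(7) = 28
u(2) = 4(28) = 112
u(3) = 4(112) = 448
Sum = 7 + 28 + 112 + 448 = 595

595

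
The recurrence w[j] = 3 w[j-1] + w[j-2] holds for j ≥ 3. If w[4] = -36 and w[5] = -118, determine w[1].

8

Rearranging, w[j-2] = w[j] - 3 w[j-1].
w[3] = -118 - 3*(-36) = -10
w[2] = -36 - 3*(-10) = -6
w[1] = -10 - 3*(-6) = 8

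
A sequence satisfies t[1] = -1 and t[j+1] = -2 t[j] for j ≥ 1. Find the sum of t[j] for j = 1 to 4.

t[2] = -2(-1) = 2
t[3] = -2(2) = -4
t[4] = -2(-4) = 8
Sum = (-1) + 2 + (-4) + 8 = 5

5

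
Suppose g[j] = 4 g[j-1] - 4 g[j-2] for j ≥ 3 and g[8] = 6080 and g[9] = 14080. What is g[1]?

-5

Rearranging, g[j-2] = (g[j] - 4 g[j-1]) / -4.
g[7] = (14080 - 4(6080)) / -4 = -10240/-4 = 2560
g[6] = (6080 - 4(2560)) / -4 = -4160/-4 = 1040
g[5] = (2560 - 4(1040)) / -4 = -1600/-4 = 400
g[4] = (1040 - 4(400)) / -4 = -560/-4 = 140
g[3] = (400 - 4(140)) / -4 = -160/-4 = 40
g[2] = (140 - 4(40)) / -4 = -20/-4 = 5
g[1] = (40 - 4(5)) / -4 = 20/-4 = -5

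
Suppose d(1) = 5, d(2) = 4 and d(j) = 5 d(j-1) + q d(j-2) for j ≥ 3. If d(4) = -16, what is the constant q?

d(3) = 20 + 5q
d(4) = 100 + 29q
So 100 + 29q = -16, giving q = -4.

-4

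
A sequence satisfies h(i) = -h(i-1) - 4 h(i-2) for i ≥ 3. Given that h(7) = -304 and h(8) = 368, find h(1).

2

Rearranging, h(i-2) = (h(i) + h(i-1)) / -4.
h(6) = (368 + (-304)) / -4 = 64/-4 = -16
h(5) = (-304 + (-16)) / -4 = -320/-4 = 80
h(4) = (-16 + 80) / -4 = 64/-4 = -16
h(3) = (80 + (-16)) / -4 = 64/-4 = -16
h(2) = (-16 + (-16)) / -4 = -32/-4 = 8
h(1) = (-16 + 8) / -4 = -8/-4 = 2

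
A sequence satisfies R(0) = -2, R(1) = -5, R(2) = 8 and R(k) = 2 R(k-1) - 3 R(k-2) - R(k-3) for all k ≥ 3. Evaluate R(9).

1018

R(3) = 2*8 - 3*(-5) - (-2) = 33
R(4) = 2*33 - 3*8 - (-5) = 47
R(5) = 2*47 - 3*33 - 8 = -13
R(6) = 2*(-13) - 3*47 - 33 = -200
R(7) = 2*(-200) - 3*(-13) - 47 = -408
R(8) = 2*(-408) - 3*(-200) - (-13) = -203
R(9) = 2*(-203) - 3*(-408) - (-200) = 1018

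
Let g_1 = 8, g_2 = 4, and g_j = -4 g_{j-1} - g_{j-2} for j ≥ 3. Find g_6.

1284

g_3 = -4·4 - 8 = -24
g_4 = -4·(-24) - 4 = 92
g_5 = -4·92 - (-24) = -344
g_6 = -4·(-344) - 92 = 1284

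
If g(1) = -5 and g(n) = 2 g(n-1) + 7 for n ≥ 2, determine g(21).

The fixed point is 7/(1 - 2) = -7, so g(n) + 7 = 2(g(n-1) + 7).
Hence g(n) = 2·2^{n-1} - 7.
g(21) = 2·2^{20} - 7 = 2·1048576 - 7 = 2097145.

2097145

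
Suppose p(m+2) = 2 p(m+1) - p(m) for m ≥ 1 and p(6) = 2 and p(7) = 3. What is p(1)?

Rearranging, p(m-2) = -(p(m) - 2 p(m-1)).
p(5) = -(3 - 2(2)) = 1
p(4) = -(2 - 2(1)) = 0
p(3) = -(1 - 2(0)) = -1
p(2) = -(0 - 2(-1)) = -2
p(1) = -(-1 - 2(-2)) = -3

-3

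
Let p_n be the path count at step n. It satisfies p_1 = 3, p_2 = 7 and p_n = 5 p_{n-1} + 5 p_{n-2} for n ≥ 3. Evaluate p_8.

335875

p_3 = 5*7 + 5*3 = 50
p_4 = 5*50 + 5*7 = 285
p_5 = 5*285 + 5*50 = 1675
p_6 = 5*1675 + 5*285 = 9800
p_7 = 5*9800 + 5*1675 = 57375
p_8 = 5*57375 + 5*9800 = 335875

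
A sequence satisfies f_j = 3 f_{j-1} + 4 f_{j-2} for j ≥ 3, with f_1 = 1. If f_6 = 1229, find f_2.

Let f_2 = w.
f_3 = 4 + 3w
f_4 = 12 + 13w
f_5 = 52 + 51w
f_6 = 204 + 205w
So 204 + 205w = 1229, giving w = 5.

5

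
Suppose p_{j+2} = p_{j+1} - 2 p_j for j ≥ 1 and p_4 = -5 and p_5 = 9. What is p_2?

-1

Rearranging, p_{j-2} = (p_j - p_{j-1}) / -2.
p_3 = (9 - (-5)) / -2 = 14/-2 = -7
p_2 = (-5 - (-7)) / -2 = 2/-2 = -1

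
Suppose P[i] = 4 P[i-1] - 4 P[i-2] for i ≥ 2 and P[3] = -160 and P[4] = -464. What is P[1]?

Rearranging, P[i-2] = (P[i] - 4 P[i-1]) / -4.
P[2] = (-464 - 4·(-160)) / -4 = 176/-4 = -44
P[1] = (-160 - 4·(-44)) / -4 = 16/-4 = -4

-4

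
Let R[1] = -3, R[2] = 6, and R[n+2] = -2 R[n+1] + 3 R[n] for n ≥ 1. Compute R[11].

-132861

R[3] = -2·6 + 3·(-3) = -21
R[4] = -2·(-21) + 3·6 = 60
R[5] = -2·60 + 3·(-21) = -183
R[6] = -2·(-183) + 3·60 = 546
R[7] = -2·546 + 3·(-183) = -1641
R[8] = -2·(-1641) + 3·546 = 4920
R[9] = -2·4920 + 3·(-1641) = -14763
R[10] = -2·(-14763) + 3·4920 = 44286
R[11] = -2·44286 + 3·(-14763) = -132861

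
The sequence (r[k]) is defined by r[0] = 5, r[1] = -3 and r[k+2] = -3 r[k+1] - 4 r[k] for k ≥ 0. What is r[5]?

93

r[2] = -3·(-3) - 4·5 = -11
r[3] = -3·(-11) - 4·(-3) = 45
r[4] = -3·45 - 4·(-11) = -91
r[5] = -3·(-91) - 4·45 = 93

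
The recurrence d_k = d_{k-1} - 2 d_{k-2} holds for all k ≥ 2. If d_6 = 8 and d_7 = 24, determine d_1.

Rearranging, d_{k-2} = (d_k - d_{k-1}) / -2.
d_5 = (24 - 8) / -2 = 16/-2 = -8
d_4 = (8 - (-8)) / -2 = 16/-2 = -8
d_3 = (-8 - (-8)) / -2 = 0/-2 = 0
d_2 = (-8 - 0) / -2 = -8/-2 = 4
d_1 = (0 - 4) / -2 = -4/-2 = 2

2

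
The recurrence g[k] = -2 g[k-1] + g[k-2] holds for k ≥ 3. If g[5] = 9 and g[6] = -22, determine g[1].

-3

Rearranging, g[k-2] = g[k] + 2 g[k-1].
g[4] = -22 + 2*9 = -4
g[3] = 9 + 2*(-4) = 1
g[2] = -4 + 2*1 = -2
g[1] = 1 + 2*(-2) = -3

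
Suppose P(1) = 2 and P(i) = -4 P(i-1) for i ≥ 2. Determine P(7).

P(2) = -4·2 = -8
P(3) = -4·(-8) = 32
P(4) = -4·32 = -128
P(5) = -4·(-128) = 512
P(6) = -4·512 = -2048
P(7) = -4·(-2048) = 8192

8192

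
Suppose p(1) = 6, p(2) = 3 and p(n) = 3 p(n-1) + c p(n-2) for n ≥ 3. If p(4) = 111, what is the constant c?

p(3) = 9 + 6c
p(4) = 27 + 21c
So 27 + 21c = 111, giving c = 4.

4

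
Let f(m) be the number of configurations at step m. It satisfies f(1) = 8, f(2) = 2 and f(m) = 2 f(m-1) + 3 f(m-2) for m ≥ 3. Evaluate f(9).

f(3) = 2*2 + 3*8 = 28
f(4) = 2*28 + 3*2 = 62
f(5) = 2*62 + 3*28 = 208
f(6) = 2*208 + 3*62 = 602
f(7) = 2*602 + 3*208 = 1828
f(8) = 2*1828 + 3*602 = 5462
f(9) = 2*5462 + 3*1828 = 16408

16408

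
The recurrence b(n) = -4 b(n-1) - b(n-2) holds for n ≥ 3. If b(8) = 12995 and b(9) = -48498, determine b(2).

5

Rearranging, b(n-2) = -(b(n) + 4 b(n-1)).
b(7) = -(-48498 + 4·12995) = -3482
b(6) = -(12995 + 4·(-3482)) = 933
b(5) = -(-3482 + 4·933) = -250
b(4) = -(933 + 4·(-250)) = 67
b(3) = -(-250 + 4·67) = -18
b(2) = -(67 + 4·(-18)) = 5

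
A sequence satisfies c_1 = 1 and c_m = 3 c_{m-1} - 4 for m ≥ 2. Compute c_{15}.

-4782967

The fixed point is -4/(1 - 3) = 2, so c_m - 2 = 3(c_{m-1} - 2).
Hence c_m = -1·3^{m-1} + 2.
c_{15} = -1·3^{14} + 2 = -1·4782969 + 2 = -4782967.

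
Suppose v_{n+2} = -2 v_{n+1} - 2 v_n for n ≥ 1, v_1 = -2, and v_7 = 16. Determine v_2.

Let v_2 = x.
v_3 = 4 - 2x
v_4 = -8 + 2x
v_5 = 8
v_6 = -4x
v_7 = -16 + 8x
So -16 + 8x = 16, giving x = 4.

4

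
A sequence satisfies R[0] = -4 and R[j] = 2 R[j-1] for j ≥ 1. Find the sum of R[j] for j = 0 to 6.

R[1] = 2*(-4) = -8
R[2] = 2*(-8) = -16
R[3] = 2*(-16) = -32
R[4] = 2*(-32) = -64
R[5] = 2*(-64) = -128
R[6] = 2*(-128) = -256
Sum = (-4) + (-8) + (-16) + (-32) + (-64) + (-128) + (-256) = -508

-508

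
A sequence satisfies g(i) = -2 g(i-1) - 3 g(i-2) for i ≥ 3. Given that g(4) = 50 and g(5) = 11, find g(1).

Rearranging, g(i-2) = (g(i) + 2 g(i-1)) / -3.
g(3) = (11 + 2·50) / -3 = 111/-3 = -37
g(2) = (50 + 2·(-37)) / -3 = -24/-3 = 8
g(1) = (-37 + 2·8) / -3 = -21/-3 = 7

7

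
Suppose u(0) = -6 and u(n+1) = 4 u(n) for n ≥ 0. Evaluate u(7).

u(1) = 4(-6) = -24
u(2) = 4(-24) = -96
u(3) = 4(-96) = -384
u(4) = 4(-384) = -1536
u(5) = 4(-1536) = -6144
u(6) = 4(-6144) = -24576
u(7) = 4(-24576) = -98304

-98304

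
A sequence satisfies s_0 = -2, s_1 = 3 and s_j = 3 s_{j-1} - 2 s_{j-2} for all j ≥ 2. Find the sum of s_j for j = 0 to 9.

5045

s_2 = 3·3 - 2·(-2) = 13
s_3 = 3·13 - 2·3 = 33
s_4 = 3·33 - 2·13 = 73
s_5 = 3·73 - 2·33 = 153
s_6 = 3·153 - 2·73 = 313
s_7 = 3·313 - 2·153 = 633
s_8 = 3·633 - 2·313 = 1273
s_9 = 3·1273 - 2·633 = 2553
Sum = (-2) + 3 + 13 + 33 + 73 + 153 + 313 + 633 + 1273 + 2553 = 5045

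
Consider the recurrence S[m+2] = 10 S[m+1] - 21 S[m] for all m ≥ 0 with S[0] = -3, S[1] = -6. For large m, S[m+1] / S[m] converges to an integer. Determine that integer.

The characteristic equation is r^2 - 10r + 21 = 0, which factors as (r - 7)(r - 3) = 0.
So the roots are 7 and 3. Since |7| > |3| and the coefficient of 7^m is non-zero, the ratio tends to 7.

7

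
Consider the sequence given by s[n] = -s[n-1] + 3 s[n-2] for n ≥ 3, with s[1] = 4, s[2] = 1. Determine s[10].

s[3] = -1 + 3·4 = 11
s[4] = -11 + 3·1 = -8
s[5] = -(-8) + 3·11 = 41
s[6] = -41 + 3·(-8) = -65
s[7] = -(-65) + 3·41 = 188
s[8] = -188 + 3·(-65) = -383
s[9] = -(-383) + 3·188 = 947
s[10] = -947 + 3·(-383) = -2096

-2096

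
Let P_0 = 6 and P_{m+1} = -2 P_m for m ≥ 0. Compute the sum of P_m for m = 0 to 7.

-510

P_1 = -2*6 = -12
P_2 = -2*(-12) = 24
P_3 = -2*24 = -48
P_4 = -2*(-48) = 96
P_5 = -2*96 = -192
P_6 = -2*(-192) = 384
P_7 = -2*384 = -768
Sum = 6 + (-12) + 24 + (-48) + 96 + (-192) + 384 + (-768) = -510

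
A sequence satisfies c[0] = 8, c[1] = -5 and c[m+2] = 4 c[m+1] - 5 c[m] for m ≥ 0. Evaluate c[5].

-1165

c[2] = 4·(-5) - 5·8 = -60
c[3] = 4·(-60) - 5·(-5) = -215
c[4] = 4·(-215) - 5·(-60) = -560
c[5] = 4·(-560) - 5·(-215) = -1165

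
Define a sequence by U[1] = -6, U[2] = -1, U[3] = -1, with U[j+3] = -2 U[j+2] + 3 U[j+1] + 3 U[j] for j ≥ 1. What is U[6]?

-124

U[4] = -2·(-1) + 3·(-1) + 3·(-6) = -19
U[5] = -2·(-19) + 3·(-1) + 3·(-1) = 32
U[6] = -2·32 + 3·(-19) + 3·(-1) = -124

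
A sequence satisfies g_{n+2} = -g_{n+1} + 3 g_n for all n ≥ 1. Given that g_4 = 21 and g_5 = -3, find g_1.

Rearranging, g_{n-2} = (g_n + g_{n-1}) / 3.
g_3 = (-3 + 21) / 3 = 18/3 = 6
g_2 = (21 + 6) / 3 = 27/3 = 9
g_1 = (6 + 9) / 3 = 15/3 = 5

5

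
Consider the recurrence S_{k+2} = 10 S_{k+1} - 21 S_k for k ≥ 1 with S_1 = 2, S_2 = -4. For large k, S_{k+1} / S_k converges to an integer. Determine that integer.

7

The characteristic equation is r^2 - 10r + 21 = 0, which factors as (r - 7)(r - 3) = 0.
So the roots are 7 and 3. Since |7| > |3| and the coefficient of 7^k is non-zero, the ratio tends to 7.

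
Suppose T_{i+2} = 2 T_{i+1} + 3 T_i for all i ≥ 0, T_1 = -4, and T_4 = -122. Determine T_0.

Let T_0 = w.
T_2 = -8 + 3w
T_3 = -28 + 6w
T_4 = -80 + 21w
So -80 + 21w = -122, giving w = -2.

-2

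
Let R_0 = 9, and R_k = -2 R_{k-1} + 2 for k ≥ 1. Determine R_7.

-1066

R_1 = -2(9) + 2 = -16
R_2 = -2(-16) + 2 = 34
R_3 = -2(34) + 2 = -66
R_4 = -2(-66) + 2 = 134
R_5 = -2(134) + 2 = -266
R_6 = -2(-266) + 2 = 534
R_7 = -2(534) + 2 = -1066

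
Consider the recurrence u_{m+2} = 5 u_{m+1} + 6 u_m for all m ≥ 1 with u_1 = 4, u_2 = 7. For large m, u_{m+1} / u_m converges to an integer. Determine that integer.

The characteristic equation is r^2 - 5r - 6 = 0, which factors as (r - 6)(r + 1) = 0.
So the roots are 6 and -1. Since |6| > |-1| and the coefficient of 6^m is non-zero, the ratio tends to 6.

6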